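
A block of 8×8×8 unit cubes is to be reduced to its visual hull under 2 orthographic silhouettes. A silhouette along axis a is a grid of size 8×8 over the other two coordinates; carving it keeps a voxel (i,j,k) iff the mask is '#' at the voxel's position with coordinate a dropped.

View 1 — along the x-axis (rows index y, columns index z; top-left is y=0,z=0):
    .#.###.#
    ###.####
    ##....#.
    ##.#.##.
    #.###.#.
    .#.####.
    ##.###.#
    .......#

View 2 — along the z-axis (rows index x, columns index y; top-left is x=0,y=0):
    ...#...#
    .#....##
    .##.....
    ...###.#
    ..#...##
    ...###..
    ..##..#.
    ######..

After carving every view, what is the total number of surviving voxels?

before carving: 512 voxels (8×8×8)
after view 1 [x-axis, 37 of 64 cells solid] → remaining = 296
after view 2 [z-axis, 26 of 64 cells solid] → remaining = 115

|visual hull| = 115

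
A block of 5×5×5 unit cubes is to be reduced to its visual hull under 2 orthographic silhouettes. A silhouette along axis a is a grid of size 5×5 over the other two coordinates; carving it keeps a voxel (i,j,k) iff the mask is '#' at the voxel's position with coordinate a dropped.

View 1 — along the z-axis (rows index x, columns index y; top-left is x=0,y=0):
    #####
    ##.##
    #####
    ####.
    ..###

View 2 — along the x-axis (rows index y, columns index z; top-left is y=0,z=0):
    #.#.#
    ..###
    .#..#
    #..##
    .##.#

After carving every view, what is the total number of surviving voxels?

59 voxels

before carving: 125 voxels (5×5×5)
V1 z: intersect with XY mask (21 set) -- 105 left
V2 x: intersect with YZ mask (14 set) -- 59 left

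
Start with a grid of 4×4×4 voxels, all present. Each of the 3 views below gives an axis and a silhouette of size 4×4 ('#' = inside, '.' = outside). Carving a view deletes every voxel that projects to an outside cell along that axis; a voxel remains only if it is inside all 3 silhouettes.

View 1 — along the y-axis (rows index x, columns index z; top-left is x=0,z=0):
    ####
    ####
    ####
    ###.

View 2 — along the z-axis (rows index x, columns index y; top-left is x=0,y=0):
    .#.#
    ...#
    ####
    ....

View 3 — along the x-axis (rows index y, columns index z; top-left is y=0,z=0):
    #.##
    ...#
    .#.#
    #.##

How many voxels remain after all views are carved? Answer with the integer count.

full grid |V| = 64
  1. axis=1 (XZ plane), |mask|=15  ⇒  voxels=60
  2. axis=2 (XY plane), |mask|=7  ⇒  voxels=28
  3. axis=0 (YZ plane), |mask|=9  ⇒  voxels=16

voxel count = 16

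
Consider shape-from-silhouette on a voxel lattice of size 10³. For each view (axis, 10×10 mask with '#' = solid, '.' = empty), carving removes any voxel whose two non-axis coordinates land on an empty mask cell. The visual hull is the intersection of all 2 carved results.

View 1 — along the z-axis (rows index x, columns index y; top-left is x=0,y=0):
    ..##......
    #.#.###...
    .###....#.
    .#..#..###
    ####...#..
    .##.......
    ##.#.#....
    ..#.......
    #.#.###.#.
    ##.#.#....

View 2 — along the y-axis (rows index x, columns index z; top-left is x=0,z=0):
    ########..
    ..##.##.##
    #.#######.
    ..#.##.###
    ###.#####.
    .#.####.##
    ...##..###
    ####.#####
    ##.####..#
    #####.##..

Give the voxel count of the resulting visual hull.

|visual hull| = 261

initial block: 10^3 = 1000
  1. axis=2 (XY plane), |mask|=38  ⇒  voxels=380
  2. axis=1 (XZ plane), |mask|=71  ⇒  voxels=261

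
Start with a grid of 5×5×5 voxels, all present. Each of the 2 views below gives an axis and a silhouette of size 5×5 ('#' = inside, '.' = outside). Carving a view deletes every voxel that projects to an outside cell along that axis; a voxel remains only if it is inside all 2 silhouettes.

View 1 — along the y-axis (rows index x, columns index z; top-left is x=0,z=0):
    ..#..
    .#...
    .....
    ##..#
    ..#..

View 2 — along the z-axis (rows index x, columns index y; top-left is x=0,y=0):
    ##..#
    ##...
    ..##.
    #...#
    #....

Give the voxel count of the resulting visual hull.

remaining voxels: 12

before carving: 125 voxels (5×5×5)
step 1: project along y, AND mask (6/25) → |grid| = 30
step 2: project along z, AND mask (10/25) → |grid| = 12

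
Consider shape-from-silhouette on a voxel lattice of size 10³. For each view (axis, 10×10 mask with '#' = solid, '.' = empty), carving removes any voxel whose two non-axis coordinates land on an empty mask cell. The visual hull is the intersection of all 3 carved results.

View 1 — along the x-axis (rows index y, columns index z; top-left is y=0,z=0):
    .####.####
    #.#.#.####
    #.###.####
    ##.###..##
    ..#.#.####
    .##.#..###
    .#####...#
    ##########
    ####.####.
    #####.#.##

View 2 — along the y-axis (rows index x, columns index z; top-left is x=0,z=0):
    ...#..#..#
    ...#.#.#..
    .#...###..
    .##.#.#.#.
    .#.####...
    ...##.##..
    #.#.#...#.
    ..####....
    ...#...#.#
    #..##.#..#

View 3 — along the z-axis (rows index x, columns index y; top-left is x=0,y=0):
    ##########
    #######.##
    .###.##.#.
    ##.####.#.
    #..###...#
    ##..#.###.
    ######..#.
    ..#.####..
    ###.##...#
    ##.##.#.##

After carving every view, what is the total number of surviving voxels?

192 voxels

before carving: 1000 voxels (10×10×10)
V1 x: intersect with YZ mask (74 set) -- 740 left
V2 y: intersect with XZ mask (40 set) -- 294 left
V3 z: intersect with XY mask (68 set) -- 192 left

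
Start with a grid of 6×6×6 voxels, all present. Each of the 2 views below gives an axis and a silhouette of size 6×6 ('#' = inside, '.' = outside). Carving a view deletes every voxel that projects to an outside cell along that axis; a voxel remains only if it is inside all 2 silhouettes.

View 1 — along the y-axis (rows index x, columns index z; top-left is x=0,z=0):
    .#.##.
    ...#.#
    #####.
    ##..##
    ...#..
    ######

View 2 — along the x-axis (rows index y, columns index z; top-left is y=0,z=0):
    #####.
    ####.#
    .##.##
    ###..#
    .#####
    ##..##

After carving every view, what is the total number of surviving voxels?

full grid |V| = 216
after view 1 [y-axis, 21 of 36 cells solid] → remaining = 126
after view 2 [x-axis, 27 of 36 cells solid] → remaining = 92

remaining voxels: 92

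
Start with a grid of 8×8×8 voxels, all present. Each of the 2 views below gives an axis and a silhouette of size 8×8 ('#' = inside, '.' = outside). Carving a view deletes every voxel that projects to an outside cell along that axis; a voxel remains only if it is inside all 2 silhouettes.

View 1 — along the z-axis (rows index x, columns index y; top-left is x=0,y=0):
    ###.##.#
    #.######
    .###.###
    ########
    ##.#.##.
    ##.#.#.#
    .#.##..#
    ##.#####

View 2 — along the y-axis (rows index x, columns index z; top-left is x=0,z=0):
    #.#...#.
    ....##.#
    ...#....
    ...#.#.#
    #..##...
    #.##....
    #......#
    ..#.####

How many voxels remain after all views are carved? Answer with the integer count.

142 voxels

before carving: 512 voxels (8×8×8)
  1. axis=2 (XY plane), |mask|=48  ⇒  voxels=384
  2. axis=1 (XZ plane), |mask|=23  ⇒  voxels=142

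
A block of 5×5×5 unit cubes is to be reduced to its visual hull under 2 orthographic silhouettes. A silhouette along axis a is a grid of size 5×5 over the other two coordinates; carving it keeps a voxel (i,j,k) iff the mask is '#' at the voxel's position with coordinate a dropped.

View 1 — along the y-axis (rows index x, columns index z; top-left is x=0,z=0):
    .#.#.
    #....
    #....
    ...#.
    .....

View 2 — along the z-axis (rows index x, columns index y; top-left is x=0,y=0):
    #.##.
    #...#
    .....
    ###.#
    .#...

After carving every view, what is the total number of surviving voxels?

voxel count = 12

full grid |V| = 125
V1 y: intersect with XZ mask (5 set) -- 25 left
V2 z: intersect with XY mask (10 set) -- 12 left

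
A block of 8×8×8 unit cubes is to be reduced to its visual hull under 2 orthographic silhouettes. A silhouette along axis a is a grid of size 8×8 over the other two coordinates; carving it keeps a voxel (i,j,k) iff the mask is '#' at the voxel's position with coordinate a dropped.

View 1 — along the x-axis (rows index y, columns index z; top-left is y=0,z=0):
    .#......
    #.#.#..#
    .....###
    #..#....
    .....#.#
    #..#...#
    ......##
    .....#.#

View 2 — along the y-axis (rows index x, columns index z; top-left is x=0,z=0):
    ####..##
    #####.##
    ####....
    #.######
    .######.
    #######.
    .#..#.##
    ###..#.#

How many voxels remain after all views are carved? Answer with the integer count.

remaining voxels: 103

start: 8×8×8 = 512 voxels
V1 x: intersect with YZ mask (19 set) -- 152 left
V2 y: intersect with XZ mask (46 set) -- 103 left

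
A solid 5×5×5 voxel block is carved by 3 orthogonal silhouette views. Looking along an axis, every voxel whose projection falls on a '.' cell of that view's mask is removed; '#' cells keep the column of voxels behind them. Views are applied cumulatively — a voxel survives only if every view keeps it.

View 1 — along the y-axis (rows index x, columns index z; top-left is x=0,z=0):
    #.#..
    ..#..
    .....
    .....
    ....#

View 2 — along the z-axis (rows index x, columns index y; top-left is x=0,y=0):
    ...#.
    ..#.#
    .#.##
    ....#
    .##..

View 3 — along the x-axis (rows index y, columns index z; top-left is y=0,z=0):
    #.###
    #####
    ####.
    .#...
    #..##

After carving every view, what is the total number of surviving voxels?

before carving: 125 voxels (5×5×5)
V1 y: intersect with XZ mask (4 set) -- 20 left
V2 z: intersect with XY mask (9 set) -- 6 left
V3 x: intersect with YZ mask (17 set) -- 2 left

2 voxels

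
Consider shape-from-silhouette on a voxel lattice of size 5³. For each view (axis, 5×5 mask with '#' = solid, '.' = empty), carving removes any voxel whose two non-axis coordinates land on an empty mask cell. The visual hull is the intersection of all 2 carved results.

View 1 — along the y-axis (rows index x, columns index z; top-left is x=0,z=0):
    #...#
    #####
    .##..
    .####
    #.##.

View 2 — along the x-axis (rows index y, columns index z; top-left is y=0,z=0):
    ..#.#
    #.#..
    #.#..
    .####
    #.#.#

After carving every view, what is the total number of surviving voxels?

44 voxels

initial block: 5^3 = 125
[1] y-view keeps 16 columns → grid now 80
[2] x-view keeps 13 columns → grid now 44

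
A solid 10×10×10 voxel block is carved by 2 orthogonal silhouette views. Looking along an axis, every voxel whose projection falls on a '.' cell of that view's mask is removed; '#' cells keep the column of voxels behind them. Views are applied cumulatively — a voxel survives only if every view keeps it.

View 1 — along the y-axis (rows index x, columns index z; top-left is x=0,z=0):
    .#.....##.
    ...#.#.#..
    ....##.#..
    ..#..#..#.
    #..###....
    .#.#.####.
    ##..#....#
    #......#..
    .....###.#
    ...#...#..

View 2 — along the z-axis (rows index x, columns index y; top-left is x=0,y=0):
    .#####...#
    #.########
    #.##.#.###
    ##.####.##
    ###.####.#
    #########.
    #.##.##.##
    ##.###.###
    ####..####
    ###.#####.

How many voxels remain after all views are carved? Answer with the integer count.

full grid |V| = 1000
carve view 1 (along y, XZ-mask fill 34/100): 340 voxels remain
carve view 2 (along z, XY-mask fill 78/100): 268 voxels remain

|visual hull| = 268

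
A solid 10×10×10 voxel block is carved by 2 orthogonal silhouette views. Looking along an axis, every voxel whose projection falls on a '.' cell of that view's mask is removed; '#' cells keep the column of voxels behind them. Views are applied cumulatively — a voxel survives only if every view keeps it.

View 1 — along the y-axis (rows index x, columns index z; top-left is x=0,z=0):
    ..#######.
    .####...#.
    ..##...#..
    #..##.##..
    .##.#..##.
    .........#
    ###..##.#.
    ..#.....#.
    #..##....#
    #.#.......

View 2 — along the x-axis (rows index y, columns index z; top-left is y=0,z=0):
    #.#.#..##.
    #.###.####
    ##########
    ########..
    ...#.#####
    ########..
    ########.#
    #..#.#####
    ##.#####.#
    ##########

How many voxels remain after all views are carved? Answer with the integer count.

initial block: 10^3 = 1000
V1 y: intersect with XZ mask (40 set) -- 400 left
V2 x: intersect with YZ mask (79 set) -- 315 left

voxel count = 315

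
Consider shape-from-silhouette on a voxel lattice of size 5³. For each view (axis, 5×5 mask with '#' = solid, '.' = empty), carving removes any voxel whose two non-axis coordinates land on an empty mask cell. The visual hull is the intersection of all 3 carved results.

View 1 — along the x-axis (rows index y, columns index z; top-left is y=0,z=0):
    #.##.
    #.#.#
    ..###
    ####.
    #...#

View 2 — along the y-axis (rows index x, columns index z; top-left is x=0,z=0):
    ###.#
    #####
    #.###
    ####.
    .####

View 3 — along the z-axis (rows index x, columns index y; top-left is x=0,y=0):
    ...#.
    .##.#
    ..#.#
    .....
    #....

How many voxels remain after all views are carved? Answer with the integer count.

|visual hull| = 18

before carving: 125 voxels (5×5×5)
V1 x: intersect with YZ mask (15 set) -- 75 left
V2 y: intersect with XZ mask (21 set) -- 64 left
V3 z: intersect with XY mask (7 set) -- 18 left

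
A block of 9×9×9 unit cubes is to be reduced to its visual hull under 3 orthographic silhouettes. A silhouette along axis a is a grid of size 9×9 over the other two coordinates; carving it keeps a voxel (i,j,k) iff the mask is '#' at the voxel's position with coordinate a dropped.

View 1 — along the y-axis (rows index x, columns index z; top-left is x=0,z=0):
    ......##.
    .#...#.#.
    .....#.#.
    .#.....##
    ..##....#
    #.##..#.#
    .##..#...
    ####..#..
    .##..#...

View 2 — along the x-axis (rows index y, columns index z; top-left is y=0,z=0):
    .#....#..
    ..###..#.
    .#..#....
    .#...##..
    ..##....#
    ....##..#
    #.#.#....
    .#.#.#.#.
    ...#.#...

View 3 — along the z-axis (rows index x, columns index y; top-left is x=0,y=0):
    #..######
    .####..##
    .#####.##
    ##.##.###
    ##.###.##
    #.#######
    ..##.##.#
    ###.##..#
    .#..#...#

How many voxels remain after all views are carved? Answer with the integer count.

before carving: 729 voxels (9×9×9)
  1. axis=1 (XZ plane), |mask|=29  ⇒  voxels=261
  2. axis=0 (YZ plane), |mask|=26  ⇒  voxels=85
  3. axis=2 (XY plane), |mask|=56  ⇒  voxels=58

|visual hull| = 58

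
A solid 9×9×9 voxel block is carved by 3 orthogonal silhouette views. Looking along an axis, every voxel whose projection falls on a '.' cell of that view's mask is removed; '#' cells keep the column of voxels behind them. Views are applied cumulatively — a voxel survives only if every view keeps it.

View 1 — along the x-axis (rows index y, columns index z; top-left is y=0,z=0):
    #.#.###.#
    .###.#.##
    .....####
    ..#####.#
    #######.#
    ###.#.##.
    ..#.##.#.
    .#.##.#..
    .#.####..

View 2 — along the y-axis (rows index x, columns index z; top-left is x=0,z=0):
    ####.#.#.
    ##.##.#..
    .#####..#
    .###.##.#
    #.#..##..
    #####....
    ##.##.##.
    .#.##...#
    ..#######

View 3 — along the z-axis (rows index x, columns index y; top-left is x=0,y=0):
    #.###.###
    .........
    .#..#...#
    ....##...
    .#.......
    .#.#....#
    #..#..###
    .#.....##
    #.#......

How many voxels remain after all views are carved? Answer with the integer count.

full grid |V| = 729
  1. axis=0 (YZ plane), |mask|=49  ⇒  voxels=441
  2. axis=1 (XZ plane), |mask|=49  ⇒  voxels=270
  3. axis=2 (XY plane), |mask|=26  ⇒  voxels=90

|visual hull| = 90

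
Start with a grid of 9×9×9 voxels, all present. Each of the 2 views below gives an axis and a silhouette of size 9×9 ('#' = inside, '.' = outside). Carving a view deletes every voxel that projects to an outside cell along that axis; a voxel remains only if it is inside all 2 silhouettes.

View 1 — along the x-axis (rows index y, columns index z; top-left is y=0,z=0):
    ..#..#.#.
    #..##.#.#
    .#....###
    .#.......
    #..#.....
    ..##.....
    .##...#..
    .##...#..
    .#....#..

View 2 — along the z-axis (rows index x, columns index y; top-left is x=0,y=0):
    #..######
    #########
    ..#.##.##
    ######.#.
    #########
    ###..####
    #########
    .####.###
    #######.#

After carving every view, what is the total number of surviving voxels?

188 voxels

initial block: 9^3 = 729
after view 1 [x-axis, 25 of 81 cells solid] → remaining = 225
after view 2 [z-axis, 68 of 81 cells solid] → remaining = 188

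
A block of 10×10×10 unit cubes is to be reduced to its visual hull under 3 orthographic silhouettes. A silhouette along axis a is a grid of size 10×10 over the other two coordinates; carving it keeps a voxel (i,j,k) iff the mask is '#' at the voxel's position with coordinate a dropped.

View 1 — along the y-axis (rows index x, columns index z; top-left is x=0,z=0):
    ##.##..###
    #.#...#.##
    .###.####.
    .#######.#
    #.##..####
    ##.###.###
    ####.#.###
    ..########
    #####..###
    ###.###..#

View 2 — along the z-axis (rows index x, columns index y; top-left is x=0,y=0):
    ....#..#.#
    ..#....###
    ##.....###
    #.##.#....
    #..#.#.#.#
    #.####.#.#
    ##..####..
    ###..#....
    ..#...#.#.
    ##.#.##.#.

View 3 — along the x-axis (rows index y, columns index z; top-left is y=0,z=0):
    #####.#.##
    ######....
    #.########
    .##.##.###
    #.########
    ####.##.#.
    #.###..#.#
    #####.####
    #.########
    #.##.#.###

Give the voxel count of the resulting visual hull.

initial block: 10^3 = 1000
V1 y: intersect with XZ mask (73 set) -- 730 left
V2 z: intersect with XY mask (47 set) -- 345 left
V3 x: intersect with YZ mask (77 set) -- 269 left

remaining voxels: 269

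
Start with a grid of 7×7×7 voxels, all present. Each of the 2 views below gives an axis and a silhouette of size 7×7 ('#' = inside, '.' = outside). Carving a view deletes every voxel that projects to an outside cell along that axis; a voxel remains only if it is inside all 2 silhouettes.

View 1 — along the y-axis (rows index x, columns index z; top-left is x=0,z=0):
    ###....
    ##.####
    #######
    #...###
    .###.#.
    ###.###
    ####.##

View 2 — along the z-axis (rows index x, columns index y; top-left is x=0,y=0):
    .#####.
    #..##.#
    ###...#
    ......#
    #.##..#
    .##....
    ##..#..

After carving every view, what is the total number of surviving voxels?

start: 7×7×7 = 343 voxels
carve view 1 (along y, XZ-mask fill 36/49): 252 voxels remain
carve view 2 (along z, XY-mask fill 23/49): 117 voxels remain

|visual hull| = 117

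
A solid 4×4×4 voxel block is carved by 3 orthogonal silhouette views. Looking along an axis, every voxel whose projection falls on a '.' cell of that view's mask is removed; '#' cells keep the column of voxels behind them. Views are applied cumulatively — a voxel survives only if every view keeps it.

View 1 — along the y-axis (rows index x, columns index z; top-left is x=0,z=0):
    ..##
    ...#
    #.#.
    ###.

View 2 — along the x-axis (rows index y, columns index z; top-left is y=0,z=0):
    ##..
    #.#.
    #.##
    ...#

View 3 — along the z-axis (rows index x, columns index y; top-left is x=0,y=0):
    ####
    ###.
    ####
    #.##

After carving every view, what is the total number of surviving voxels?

before carving: 64 voxels (4×4×4)
[1] y-view keeps 8 columns → grid now 32
[2] x-view keeps 8 columns → grid now 17
[3] z-view keeps 14 columns → grid now 14

voxel count = 14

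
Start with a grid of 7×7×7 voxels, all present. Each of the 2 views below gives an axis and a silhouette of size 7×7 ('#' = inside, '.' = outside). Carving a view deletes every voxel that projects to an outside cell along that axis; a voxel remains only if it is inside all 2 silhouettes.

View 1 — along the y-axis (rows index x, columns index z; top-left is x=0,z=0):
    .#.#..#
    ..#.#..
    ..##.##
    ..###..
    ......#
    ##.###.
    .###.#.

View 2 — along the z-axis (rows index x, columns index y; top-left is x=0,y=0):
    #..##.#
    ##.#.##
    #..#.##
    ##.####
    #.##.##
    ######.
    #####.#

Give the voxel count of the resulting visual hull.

full grid |V| = 343
V1 y: intersect with XZ mask (22 set) -- 154 left
V2 z: intersect with XY mask (36 set) -- 115 left

115 voxels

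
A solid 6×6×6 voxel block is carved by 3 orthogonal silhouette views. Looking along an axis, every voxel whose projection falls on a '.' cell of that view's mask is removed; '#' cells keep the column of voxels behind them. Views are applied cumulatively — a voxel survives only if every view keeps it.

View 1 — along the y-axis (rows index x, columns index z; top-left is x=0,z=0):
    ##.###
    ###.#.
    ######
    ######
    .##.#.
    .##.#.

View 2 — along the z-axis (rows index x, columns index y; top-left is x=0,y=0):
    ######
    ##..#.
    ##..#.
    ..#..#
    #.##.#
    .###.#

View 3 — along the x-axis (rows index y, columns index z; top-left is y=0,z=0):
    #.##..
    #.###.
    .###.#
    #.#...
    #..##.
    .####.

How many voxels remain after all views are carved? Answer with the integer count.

55 voxels

start: 6×6×6 = 216 voxels
[1] y-view keeps 27 columns → grid now 162
[2] z-view keeps 22 columns → grid now 96
[3] x-view keeps 20 columns → grid now 55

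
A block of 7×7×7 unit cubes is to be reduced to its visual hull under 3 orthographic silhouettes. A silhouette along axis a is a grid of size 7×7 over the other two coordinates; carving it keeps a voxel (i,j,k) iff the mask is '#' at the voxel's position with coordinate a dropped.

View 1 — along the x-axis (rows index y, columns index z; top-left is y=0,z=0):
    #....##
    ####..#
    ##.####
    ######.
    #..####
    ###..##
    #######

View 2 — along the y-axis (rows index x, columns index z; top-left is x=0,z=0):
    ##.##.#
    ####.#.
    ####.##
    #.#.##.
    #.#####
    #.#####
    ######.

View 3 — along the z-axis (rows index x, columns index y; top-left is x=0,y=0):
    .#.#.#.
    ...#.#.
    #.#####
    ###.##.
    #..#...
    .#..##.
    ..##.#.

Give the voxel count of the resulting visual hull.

97 voxels

full grid |V| = 343
after view 1 [x-axis, 37 of 49 cells solid] → remaining = 259
after view 2 [y-axis, 38 of 49 cells solid] → remaining = 203
after view 3 [z-axis, 24 of 49 cells solid] → remaining = 97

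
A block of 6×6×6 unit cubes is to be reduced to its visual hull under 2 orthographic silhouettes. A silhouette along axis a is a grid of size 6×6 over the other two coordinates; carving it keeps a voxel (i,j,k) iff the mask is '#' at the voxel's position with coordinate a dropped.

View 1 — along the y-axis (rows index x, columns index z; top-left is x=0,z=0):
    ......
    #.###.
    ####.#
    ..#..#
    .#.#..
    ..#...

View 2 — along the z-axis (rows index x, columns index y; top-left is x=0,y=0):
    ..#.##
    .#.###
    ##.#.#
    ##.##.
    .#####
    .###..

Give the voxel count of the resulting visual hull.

full grid |V| = 216
[1] y-view keeps 14 columns → grid now 84
[2] z-view keeps 23 columns → grid now 57

voxel count = 57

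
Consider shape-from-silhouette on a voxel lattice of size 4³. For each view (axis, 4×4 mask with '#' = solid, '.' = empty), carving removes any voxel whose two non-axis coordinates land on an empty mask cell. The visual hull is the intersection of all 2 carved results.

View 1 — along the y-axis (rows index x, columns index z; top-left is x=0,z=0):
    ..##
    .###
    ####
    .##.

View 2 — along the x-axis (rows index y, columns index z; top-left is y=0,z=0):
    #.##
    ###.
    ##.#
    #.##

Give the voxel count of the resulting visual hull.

|visual hull| = 31

initial block: 4^3 = 64
[1] y-view keeps 11 columns → grid now 44
[2] x-view keeps 12 columns → grid now 31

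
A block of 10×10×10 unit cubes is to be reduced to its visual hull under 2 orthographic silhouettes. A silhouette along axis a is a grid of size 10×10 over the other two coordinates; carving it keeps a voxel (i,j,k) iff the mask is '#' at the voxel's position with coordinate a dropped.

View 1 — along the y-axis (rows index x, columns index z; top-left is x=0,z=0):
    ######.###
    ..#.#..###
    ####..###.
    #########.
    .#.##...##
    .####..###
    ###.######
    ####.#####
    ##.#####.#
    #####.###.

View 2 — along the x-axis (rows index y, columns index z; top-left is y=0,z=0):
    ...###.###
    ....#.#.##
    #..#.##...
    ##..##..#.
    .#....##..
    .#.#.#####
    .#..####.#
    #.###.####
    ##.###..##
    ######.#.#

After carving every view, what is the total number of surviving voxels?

remaining voxels: 437

before carving: 1000 voxels (10×10×10)
  1. axis=1 (XZ plane), |mask|=76  ⇒  voxels=760
  2. axis=0 (YZ plane), |mask|=58  ⇒  voxels=437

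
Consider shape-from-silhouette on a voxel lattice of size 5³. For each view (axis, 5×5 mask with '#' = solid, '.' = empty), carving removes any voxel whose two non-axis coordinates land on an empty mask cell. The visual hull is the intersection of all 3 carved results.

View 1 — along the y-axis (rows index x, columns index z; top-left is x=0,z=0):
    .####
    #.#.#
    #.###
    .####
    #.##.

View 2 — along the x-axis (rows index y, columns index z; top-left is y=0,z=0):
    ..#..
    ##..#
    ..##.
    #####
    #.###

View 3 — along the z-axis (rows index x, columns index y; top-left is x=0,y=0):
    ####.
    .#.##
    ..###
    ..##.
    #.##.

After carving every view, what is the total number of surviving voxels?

initial block: 5^3 = 125
  1. axis=1 (XZ plane), |mask|=18  ⇒  voxels=90
  2. axis=0 (YZ plane), |mask|=15  ⇒  voxels=57
  3. axis=2 (XY plane), |mask|=15  ⇒  voxels=39

remaining voxels: 39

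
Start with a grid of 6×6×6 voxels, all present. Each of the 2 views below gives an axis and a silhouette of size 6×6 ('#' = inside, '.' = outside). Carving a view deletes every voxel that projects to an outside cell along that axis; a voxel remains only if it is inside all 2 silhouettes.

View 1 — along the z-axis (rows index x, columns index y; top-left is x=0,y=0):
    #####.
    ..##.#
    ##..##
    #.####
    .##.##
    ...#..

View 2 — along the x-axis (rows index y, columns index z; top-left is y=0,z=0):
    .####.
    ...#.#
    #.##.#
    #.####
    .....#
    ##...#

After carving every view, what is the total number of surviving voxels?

start: 6×6×6 = 216 voxels
V1 z: intersect with XY mask (22 set) -- 132 left
V2 x: intersect with YZ mask (19 set) -- 70 left

70 voxels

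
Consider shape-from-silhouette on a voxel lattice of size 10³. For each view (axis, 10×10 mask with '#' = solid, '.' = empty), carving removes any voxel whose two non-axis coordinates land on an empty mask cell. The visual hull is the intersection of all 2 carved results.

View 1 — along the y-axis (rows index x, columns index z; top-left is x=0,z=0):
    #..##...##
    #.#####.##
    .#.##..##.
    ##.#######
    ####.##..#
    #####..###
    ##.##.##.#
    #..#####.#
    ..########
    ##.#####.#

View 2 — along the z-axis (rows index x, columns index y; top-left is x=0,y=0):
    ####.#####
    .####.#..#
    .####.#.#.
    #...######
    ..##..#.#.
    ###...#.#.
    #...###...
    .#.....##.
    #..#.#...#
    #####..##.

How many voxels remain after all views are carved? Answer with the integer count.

start: 10×10×10 = 1000 voxels
[1] y-view keeps 72 columns → grid now 720
[2] z-view keeps 55 columns → grid now 391

voxel count = 391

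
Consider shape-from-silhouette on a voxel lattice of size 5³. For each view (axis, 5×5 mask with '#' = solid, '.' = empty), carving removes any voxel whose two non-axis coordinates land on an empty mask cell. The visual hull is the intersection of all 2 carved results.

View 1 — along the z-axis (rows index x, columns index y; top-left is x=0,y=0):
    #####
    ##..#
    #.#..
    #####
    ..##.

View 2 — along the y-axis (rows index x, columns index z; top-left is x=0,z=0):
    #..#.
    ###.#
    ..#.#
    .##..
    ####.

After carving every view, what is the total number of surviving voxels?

before carving: 125 voxels (5×5×5)
carve view 1 (along z, XY-mask fill 17/25): 85 voxels remain
carve view 2 (along y, XZ-mask fill 14/25): 44 voxels remain

44 voxels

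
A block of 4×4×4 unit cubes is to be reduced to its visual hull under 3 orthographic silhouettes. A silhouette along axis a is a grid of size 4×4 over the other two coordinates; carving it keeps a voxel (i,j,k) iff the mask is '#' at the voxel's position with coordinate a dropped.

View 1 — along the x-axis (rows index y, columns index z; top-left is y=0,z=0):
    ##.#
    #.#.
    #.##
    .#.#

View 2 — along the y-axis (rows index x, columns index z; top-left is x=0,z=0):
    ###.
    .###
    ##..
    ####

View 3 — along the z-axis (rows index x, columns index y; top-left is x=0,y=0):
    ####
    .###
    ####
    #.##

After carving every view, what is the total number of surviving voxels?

start: 4×4×4 = 64 voxels
step 1: project along x, AND mask (10/16) → |grid| = 40
step 2: project along y, AND mask (12/16) → |grid| = 29
step 3: project along z, AND mask (14/16) → |grid| = 25

|visual hull| = 25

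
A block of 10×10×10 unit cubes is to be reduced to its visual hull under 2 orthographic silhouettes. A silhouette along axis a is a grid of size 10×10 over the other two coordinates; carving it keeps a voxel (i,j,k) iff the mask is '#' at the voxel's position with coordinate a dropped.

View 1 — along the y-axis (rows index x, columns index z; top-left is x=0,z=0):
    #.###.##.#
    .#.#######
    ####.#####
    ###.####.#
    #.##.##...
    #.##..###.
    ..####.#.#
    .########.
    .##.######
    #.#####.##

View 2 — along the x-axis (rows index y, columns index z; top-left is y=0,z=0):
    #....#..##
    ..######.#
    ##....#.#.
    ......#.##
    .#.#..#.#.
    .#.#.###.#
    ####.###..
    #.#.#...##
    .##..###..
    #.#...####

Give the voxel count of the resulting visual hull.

voxel count = 376

before carving: 1000 voxels (10×10×10)
  1. axis=1 (XZ plane), |mask|=73  ⇒  voxels=730
  2. axis=0 (YZ plane), |mask|=51  ⇒  voxels=376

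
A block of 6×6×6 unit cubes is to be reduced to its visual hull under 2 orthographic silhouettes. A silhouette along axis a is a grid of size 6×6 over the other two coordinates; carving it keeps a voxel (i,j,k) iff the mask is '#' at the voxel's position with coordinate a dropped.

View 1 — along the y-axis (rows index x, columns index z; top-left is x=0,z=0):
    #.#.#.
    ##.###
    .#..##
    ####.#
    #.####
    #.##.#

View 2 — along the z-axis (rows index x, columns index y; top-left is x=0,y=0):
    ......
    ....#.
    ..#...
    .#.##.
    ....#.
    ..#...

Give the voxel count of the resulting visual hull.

remaining voxels: 32

full grid |V| = 216
step 1: project along y, AND mask (25/36) → |grid| = 150
step 2: project along z, AND mask (7/36) → |grid| = 32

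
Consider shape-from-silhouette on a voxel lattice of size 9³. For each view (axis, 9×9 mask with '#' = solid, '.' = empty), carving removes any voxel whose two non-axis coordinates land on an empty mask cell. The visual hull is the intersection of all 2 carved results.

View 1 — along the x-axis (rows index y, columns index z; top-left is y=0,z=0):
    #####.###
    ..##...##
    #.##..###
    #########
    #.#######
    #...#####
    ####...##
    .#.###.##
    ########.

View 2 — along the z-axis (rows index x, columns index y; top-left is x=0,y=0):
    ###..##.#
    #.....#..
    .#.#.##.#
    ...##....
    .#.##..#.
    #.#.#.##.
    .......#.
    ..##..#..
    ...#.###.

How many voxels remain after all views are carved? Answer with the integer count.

full grid |V| = 729
step 1: project along x, AND mask (61/81) → |grid| = 549
step 2: project along z, AND mask (32/81) → |grid| = 217

217 voxels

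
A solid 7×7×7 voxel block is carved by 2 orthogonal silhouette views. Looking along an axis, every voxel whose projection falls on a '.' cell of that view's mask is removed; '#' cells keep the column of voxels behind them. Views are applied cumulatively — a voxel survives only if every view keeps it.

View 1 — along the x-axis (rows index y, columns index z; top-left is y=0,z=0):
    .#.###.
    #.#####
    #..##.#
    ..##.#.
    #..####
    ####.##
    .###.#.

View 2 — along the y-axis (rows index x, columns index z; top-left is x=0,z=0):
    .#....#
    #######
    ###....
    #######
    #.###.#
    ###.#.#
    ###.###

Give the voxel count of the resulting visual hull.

149 voxels

start: 7×7×7 = 343 voxels
after view 1 [x-axis, 32 of 49 cells solid] → remaining = 224
after view 2 [y-axis, 35 of 49 cells solid] → remaining = 149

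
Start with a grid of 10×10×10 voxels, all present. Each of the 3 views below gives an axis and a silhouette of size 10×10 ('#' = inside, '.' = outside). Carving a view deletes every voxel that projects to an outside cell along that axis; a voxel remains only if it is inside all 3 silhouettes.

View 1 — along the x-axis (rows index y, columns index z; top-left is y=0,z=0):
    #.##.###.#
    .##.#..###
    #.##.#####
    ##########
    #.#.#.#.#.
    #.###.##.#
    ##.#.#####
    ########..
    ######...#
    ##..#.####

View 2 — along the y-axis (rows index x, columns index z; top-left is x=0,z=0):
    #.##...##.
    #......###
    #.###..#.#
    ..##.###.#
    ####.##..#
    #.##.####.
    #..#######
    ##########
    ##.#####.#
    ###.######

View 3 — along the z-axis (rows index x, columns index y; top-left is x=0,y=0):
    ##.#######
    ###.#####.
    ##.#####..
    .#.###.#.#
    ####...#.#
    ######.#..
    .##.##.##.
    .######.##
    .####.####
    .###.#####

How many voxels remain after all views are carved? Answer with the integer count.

initial block: 10^3 = 1000
[1] x-view keeps 73 columns → grid now 730
[2] y-view keeps 70 columns → grid now 522
[3] z-view keeps 73 columns → grid now 375

375 voxels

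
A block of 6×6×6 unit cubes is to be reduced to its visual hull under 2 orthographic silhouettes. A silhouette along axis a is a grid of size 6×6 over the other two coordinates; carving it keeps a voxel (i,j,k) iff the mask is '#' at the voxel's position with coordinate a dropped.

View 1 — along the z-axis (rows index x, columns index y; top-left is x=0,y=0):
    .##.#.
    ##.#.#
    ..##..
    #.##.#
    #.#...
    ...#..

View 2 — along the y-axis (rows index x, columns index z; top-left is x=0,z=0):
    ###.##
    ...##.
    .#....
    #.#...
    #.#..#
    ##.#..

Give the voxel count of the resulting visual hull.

|visual hull| = 42

initial block: 6^3 = 216
[1] z-view keeps 16 columns → grid now 96
[2] y-view keeps 16 columns → grid now 42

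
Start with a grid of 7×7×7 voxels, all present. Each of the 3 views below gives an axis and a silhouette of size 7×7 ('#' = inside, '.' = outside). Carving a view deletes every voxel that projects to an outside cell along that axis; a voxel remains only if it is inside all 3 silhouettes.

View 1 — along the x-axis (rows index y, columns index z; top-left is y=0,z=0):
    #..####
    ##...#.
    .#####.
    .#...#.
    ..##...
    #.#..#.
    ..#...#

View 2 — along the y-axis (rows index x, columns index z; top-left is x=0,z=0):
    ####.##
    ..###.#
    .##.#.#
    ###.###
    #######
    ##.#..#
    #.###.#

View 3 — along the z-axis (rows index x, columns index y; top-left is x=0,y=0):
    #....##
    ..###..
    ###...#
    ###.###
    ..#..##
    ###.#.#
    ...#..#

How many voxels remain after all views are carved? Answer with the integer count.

full grid |V| = 343
step 1: project along x, AND mask (22/49) → |grid| = 154
step 2: project along y, AND mask (36/49) → |grid| = 108
step 3: project along z, AND mask (26/49) → |grid| = 60

remaining voxels: 60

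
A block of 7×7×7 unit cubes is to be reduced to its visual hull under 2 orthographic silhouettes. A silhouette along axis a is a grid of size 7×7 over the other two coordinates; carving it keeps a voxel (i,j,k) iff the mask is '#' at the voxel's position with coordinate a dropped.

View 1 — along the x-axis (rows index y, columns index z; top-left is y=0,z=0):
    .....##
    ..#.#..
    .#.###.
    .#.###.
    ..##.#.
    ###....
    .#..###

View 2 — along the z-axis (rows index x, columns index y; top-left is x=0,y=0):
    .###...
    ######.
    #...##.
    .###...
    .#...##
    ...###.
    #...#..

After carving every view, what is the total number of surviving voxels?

before carving: 343 voxels (7×7×7)
  1. axis=0 (YZ plane), |mask|=22  ⇒  voxels=154
  2. axis=2 (XY plane), |mask|=23  ⇒  voxels=70

70 voxels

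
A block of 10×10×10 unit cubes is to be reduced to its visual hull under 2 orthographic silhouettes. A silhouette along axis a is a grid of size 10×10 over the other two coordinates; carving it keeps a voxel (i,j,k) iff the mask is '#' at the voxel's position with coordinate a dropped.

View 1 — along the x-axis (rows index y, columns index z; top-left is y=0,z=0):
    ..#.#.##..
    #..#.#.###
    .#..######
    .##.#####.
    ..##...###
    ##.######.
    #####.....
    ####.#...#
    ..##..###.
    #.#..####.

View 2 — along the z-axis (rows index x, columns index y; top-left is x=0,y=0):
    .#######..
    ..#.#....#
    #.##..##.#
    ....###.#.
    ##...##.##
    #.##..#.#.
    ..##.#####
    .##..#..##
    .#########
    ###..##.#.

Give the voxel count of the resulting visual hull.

full grid |V| = 1000
carve view 1 (along x, YZ-mask fill 59/100): 590 voxels remain
carve view 2 (along z, XY-mask fill 58/100): 348 voxels remain

remaining voxels: 348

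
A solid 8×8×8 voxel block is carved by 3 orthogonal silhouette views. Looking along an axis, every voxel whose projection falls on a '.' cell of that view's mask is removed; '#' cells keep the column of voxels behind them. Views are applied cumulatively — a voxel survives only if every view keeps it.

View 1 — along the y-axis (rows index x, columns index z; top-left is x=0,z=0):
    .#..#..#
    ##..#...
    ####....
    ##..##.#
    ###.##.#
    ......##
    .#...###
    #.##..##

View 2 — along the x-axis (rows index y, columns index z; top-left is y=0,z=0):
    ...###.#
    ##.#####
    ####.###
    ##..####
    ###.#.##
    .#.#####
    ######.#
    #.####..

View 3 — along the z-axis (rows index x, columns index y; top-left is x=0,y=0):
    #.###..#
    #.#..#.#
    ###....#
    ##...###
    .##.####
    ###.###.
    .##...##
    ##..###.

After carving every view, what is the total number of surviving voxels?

|visual hull| = 117

full grid |V| = 512
after view 1 [y-axis, 32 of 64 cells solid] → remaining = 256
after view 2 [x-axis, 48 of 64 cells solid] → remaining = 196
after view 3 [z-axis, 39 of 64 cells solid] → remaining = 117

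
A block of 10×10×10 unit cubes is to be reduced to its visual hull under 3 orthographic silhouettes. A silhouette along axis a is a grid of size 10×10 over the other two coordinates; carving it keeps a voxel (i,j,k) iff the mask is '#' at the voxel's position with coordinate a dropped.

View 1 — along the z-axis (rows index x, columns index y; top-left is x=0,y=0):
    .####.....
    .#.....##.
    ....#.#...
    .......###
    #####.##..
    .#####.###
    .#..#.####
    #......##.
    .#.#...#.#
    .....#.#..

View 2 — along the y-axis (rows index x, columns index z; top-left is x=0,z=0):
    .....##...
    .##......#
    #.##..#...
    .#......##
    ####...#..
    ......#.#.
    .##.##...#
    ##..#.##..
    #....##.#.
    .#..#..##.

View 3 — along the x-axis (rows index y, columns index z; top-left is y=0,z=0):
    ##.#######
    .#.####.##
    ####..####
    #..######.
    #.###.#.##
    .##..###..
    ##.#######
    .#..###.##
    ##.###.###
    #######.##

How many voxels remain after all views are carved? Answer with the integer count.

initial block: 10^3 = 1000
  1. axis=2 (XY plane), |mask|=42  ⇒  voxels=420
  2. axis=1 (XZ plane), |mask|=37  ⇒  voxels=154
  3. axis=0 (YZ plane), |mask|=75  ⇒  voxels=119

voxel count = 119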